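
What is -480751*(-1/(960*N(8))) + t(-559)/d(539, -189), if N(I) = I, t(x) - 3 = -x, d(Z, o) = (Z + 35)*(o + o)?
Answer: 8692099151/138862080 ≈ 62.595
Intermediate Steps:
d(Z, o) = 2*o*(35 + Z) (d(Z, o) = (35 + Z)*(2*o) = 2*o*(35 + Z))
t(x) = 3 - x
-480751*(-1/(960*N(8))) + t(-559)/d(539, -189) = -480751/((16*(-60))*8) + (3 - 1*(-559))/((2*(-189)*(35 + 539))) = -480751/((-960*8)) + (3 + 559)/((2*(-189)*574)) = -480751/(-7680) + 562/(-216972) = -480751*(-1/7680) + 562*(-1/216972) = 480751/7680 - 281/108486 = 8692099151/138862080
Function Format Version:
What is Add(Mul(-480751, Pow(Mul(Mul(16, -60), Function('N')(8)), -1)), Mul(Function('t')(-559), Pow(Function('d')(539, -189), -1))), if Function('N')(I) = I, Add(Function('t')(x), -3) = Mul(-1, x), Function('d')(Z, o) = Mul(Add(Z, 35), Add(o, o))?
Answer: Rational(8692099151, 138862080) ≈ 62.595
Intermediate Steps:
Function('d')(Z, o) = Mul(2, o, Add(35, Z)) (Function('d')(Z, o) = Mul(Add(35, Z), Mul(2, o)) = Mul(2, o, Add(35, Z)))
Function('t')(x) = Add(3, Mul(-1, x))
Add(Mul(-480751, Pow(Mul(Mul(16, -60), Function('N')(8)), -1)), Mul(Function('t')(-559), Pow(Function('d')(539, -189), -1))) = Add(Mul(-480751, Pow(Mul(Mul(16, -60), 8), -1)), Mul(Add(3, Mul(-1, -559)), Pow(Mul(2, -189, Add(35, 539)), -1))) = Add(Mul(-480751, Pow(Mul(-960, 8), -1)), Mul(Add(3, 559), Pow(Mul(2, -189, 574), -1))) = Add(Mul(-480751, Pow(-7680, -1)), Mul(562, Pow(-216972, -1))) = Add(Mul(-480751, Rational(-1, 7680)), Mul(562, Rational(-1, 216972))) = Add(Rational(480751, 7680), Rational(-281, 108486)) = Rational(8692099151, 138862080)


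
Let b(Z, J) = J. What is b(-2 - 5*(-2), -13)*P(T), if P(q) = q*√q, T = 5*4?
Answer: -520*√5 ≈ -1162.8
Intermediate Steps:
T = 20
P(q) = q^(3/2)
b(-2 - 5*(-2), -13)*P(T) = -520*√5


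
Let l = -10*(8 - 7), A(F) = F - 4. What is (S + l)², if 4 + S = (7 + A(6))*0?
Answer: 196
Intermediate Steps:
A(F) = -4 + F
S = -4 (S = -4 + (7 + (-4 + 6))*0 = -4 + (7 + 2)*0 = -4 + 9*0 = -4 + 0 = -4)
l = -10 (l = -10*1 = -10)
(S + l)² = (-4 - 10)² = (-14)² = 196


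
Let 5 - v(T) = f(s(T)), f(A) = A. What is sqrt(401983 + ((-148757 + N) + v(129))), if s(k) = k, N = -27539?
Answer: sqrt(225563) ≈ 474.93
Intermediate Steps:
v(T) = 5 - T
sqrt(401983 + ((-148757 + N) + v(129))) = sqrt(401983 + ((-148757 - 27539) + (5 - 1*129))) = sqrt(401983 + (-176296 + (5 - 129))) = sqrt(401983 + (-176296 - 124)) = sqrt(401983 - 176420) = sqrt(225563)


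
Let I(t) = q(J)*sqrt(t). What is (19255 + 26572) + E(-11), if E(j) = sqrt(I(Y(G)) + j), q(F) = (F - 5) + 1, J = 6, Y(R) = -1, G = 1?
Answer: 45827 + sqrt(-11 + 2*I) ≈ 45827.0 + 3.3302*I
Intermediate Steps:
q(F) = -4 + F (q(F) = (-5 + F) + 1 = -4 + F)
I(t) = 2*sqrt(t) (I(t) = (-4 + 6)*sqrt(t) = 2*sqrt(t))
E(j) = sqrt(j + 2*I) (E(j) = sqrt(2*sqrt(-1) + j) = sqrt(2*I + j) = sqrt(j + 2*I))
(19255 + 26572) + E(-11) = (19255 + 26572) + sqrt(-11 + 2*I) = 45827 + sqrt(-11 + 2*I)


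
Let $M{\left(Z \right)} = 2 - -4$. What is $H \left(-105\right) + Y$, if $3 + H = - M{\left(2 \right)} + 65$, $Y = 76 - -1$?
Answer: $-5803$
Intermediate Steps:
$M{\left(Z \right)} = 6$ ($M{\left(Z \right)} = 2 + 4 = 6$)
$Y = 77$ ($Y = 76 + 1 = 77$)
$H = 56$ ($H = -3 + \left(\left(-1\right) 6 + 65\right) = -3 + \left(-6 + 65\right) = -3 + 59 = 56$)
$H \left(-105\right) + Y = 56 \left(-105\right) + 77 = -5880 + 77 = -5803$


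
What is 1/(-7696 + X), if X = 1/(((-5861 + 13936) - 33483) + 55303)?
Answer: -29895/230071919 ≈ -0.00012994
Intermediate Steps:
X = 1/29895 (X = 1/((8075 - 33483) + 55303) = 1/(-25408 + 55303) = 1/29895 ≈ 3.3450e-5)
1/(-7696 + X) = 1/(-7696 + 1/29895) = 1/(-230071919/29895) = -29895/230071919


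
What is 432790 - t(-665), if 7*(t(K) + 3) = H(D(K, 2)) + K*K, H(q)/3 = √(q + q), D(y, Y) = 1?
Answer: 369618 - 3*√2/7 ≈ 3.6962e+5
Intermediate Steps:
H(q) = 3*√2*√q (H(q) = 3*√(q + q) = 3*√(2*q) = 3*(√2*√q) = 3*√2*√q)
t(K) = -3 + K²/7 + 3*√2/7 (t(K) = -3 + (3*√2*√1 + K*K)/7 = -3 + (3*√2*1 + K²)/7 = -3 + (3*√2 + K²)/7 = -3 + (K² + 3*√2)/7 = -3 + (K²/7 + 3*√2/7) = -3 + K²/7 + 3*√2/7)
432790 - t(-665) = 432790 - (-3 + (⅐)*(-665)² + 3*√2/7) = 432790 - (-3 + (⅐)*442225 + 3*√2/7) = 432790 - (-3 + 63175 + 3*√2/7) = 432790 - (63172 + 3*√2/7) = 432790 + (-63172 - 3*√2/7) = 369618 - 3*√2/7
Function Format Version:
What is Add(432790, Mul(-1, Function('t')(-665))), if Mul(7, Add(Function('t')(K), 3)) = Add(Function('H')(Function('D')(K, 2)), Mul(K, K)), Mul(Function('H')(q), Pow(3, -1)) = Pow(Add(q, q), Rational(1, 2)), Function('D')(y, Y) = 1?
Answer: Add(369618, Mul(Rational(-3, 7), Pow(2, Rational(1, 2)))) ≈ 3.6962e+5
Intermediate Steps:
Function('H')(q) = Mul(3, Pow(2, Rational(1, 2)), Pow(q, Rational(1, 2))) (Function('H')(q) = Mul(3, Pow(Add(q, q), Rational(1, 2))) = Mul(3, Pow(Mul(2, q), Rational(1, 2))) = Mul(3, Mul(Pow(2, Rational(1, 2)), Pow(q, Rational(1, 2)))) = Mul(3, Pow(2, Rational(1, 2)), Pow(q, Rational(1, 2))))
Function('t')(K) = Add(-3, Mul(Rational(1, 7), Pow(K, 2)), Mul(Rational(3, 7), Pow(2, Rational(1, 2)))) (Function('t')(K) = Add(-3, Mul(Rational(1, 7), Add(Mul(3, Pow(2, Rational(1, 2)), Pow(1, Rational(1, 2))), Mul(K, K)))) = Add(-3, Mul(Rational(1, 7), Add(Mul(3, Pow(2, Rational(1, 2)), 1), Pow(K, 2)))) = Add(-3, Mul(Rational(1, 7), Add(Mul(3, Pow(2, Rational(1, 2))), Pow(K, 2)))) = Add(-3, Mul(Rational(1, 7), Add(Pow(K, 2), Mul(3, Pow(2, Rational(1, 2)))))) = Add(-3, Add(Mul(Rational(1, 7), Pow(K, 2)), Mul(Rational(3, 7), Pow(2, Rational(1, 2))))) = Add(-3, Mul(Rational(1, 7), Pow(K, 2)), Mul(Rational(3, 7), Pow(2, Rational(1, 2)))))
Add(432790, Mul(-1, Function('t')(-665))) = Add(432790, Mul(-1, Add(-3, Mul(Rational(1, 7), Pow(-665, 2)), Mul(Rational(3, 7), Pow(2, Rational(1, 2)))))) = Add(432790, Mul(-1, Add(-3, Mul(Rational(1, 7), 442225), Mul(Rational(3, 7), Pow(2, Rational(1, 2)))))) = Add(432790, Mul(-1, Add(-3, 63175, Mul(Rational(3, 7), Pow(2, Rational(1, 2)))))) = Add(432790, Mul(-1, Add(63172, Mul(Rational(3, 7), Pow(2, Rational(1, 2)))))) = Add(432790, Add(-63172, Mul(Rational(-3, 7), Pow(2, Rational(1, 2))))) = Add(369618, Mul(Rational(-3, 7), Pow(2, Rational(1, 2))))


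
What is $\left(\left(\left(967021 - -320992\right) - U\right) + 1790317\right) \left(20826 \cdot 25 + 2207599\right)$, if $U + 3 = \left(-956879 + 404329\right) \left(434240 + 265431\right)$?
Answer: $1054758222402880367$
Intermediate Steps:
$U = -386603211053$ ($U = -3 + \left(-956879 + 404329\right) \left(434240 + 265431\right) = -3 - 386603211050 = -386603211053$)
$\left(\left(\left(967021 - -320992\right) - U\right) + 1790317\right) \left(20826 \cdot 25 + 2207599\right) = \left(\left(\left(967021 - -320992\right) - -386603211053\right) + 1790317\right) \left(20826 \cdot 25 + 2207599\right) = \left(\left(\left(967021 + 320992\right) + 386603211053\right) + 1790317\right) \left(520650 + 2207599\right) = \left(\left(1288013 + 386603211053\right) + 1790317\right) 2728249 = \left(386604499066 + 1790317\right) 2728249 = 386606289383 \cdot 2728249 = 1054758222402880367$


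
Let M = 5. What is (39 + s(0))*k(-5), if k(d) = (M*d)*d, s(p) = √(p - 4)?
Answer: 4875 + 250*I ≈ 4875.0 + 250.0*I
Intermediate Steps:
s(p) = √(-4 + p)
k(d) = 5*d² (k(d) = (5*d)*d = 5*d²)
(39 + s(0))*k(-5) = (39 + √(-4 + 0))*(5*(-5)²) = (39 + √(-4))*(5*25) = (39 + 2*I)*125 = 4875 + 250*I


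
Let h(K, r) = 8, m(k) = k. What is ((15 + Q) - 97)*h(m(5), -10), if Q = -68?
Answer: -1200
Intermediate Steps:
((15 + Q) - 97)*h(m(5), -10) = ((15 - 68) - 97)*8 = (-53 - 97)*8 = -150*8 = -1200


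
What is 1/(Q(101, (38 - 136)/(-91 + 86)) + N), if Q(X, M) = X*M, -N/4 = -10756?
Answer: 5/225018 ≈ 2.2220e-5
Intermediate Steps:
N = 43024 (N = -4*(-10756) = 43024)
Q(X, M) = M*X
1/(Q(101, (38 - 136)/(-91 + 86)) + N) = 1/(((38 - 136)/(-91 + 86))*101 + 43024) = 1/(-98/(-5)*101 + 43024) = 1/(-98*(-⅕)*101 + 43024) = 1/((98/5)*101 + 43024) = 1/(9898/5 + 43024) = 1/(225018/5) = 5/225018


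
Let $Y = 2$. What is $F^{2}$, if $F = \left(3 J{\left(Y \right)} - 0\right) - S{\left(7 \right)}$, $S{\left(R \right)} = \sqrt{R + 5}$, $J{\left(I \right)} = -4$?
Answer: $156 + 48 \sqrt{3} \approx 239.14$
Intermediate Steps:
$S{\left(R \right)} = \sqrt{5 + R}$
$F = -12 - 2 \sqrt{3}$ ($F = \left(3 \left(-4\right) - 0\right) - \sqrt{5 + 7} = \left(-12 + \left(-4 + 4\right)\right) - \sqrt{12} = \left(-12 + 0\right) - 2 \sqrt{3} = -12 - 2 \sqrt{3} \approx -15.464$)
$F^{2} = \left(-12 - 2 \sqrt{3}\right)^{2}$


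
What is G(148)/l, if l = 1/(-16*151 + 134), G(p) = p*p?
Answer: -49984928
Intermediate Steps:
G(p) = p²
l = -1/2282 (l = 1/(-2416 + 134) = 1/(-2282) = -1/2282 ≈ -0.00043821)
G(148)/l = 148²/(-1/2282) = 21904*(-2282) = -49984928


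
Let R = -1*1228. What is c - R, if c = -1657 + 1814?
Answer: 1385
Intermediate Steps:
c = 157
R = -1228
c - R = 157 - 1*(-1228) = 157 + 1228 = 1385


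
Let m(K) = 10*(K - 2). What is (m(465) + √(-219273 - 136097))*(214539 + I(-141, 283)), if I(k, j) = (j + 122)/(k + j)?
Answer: 70526343045/71 + 30464943*I*√355370/142 ≈ 9.9333e+8 + 1.2789e+8*I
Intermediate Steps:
m(K) = -20 + 10*K (m(K) = 10*(-2 + K) = -20 + 10*K)
I(k, j) = (122 + j)/(j + k)
(m(465) + √(-219273 - 136097))*(214539 + I(-141, 283)) = ((-20 + 10*465) + √(-219273 - 136097))*(214539 + (122 + 283)/(283 - 141)) = ((-20 + 4650) + √(-355370))*(214539 + 405/142) = (4630 + I*√355370)*(214539 + (1/142)*405) = (4630 + I*√355370)*(214539 + 405/142) = (4630 + I*√355370)*(30464943/142) = 70526343045/71 + 30464943*I*√355370/142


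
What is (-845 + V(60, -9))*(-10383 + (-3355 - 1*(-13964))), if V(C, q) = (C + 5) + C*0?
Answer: -176280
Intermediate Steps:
V(C, q) = 5 + C (V(C, q) = (5 + C) + 0 = 5 + C)
(-845 + V(60, -9))*(-10383 + (-3355 - 1*(-13964))) = (-845 + (5 + 60))*(-10383 + (-3355 - 1*(-13964))) = (-845 + 65)*(-10383 + (-3355 + 13964)) = -780*(-10383 + 10609) = -780*226 = -176280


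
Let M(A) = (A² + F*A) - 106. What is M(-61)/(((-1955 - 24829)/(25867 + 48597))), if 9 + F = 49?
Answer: -2734225/837 ≈ -3266.7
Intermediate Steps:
F = 40 (F = -9 + 49 = 40)
M(A) = -106 + A² + 40*A (M(A) = (A² + 40*A) - 106 = -106 + A² + 40*A)
M(-61)/(((-1955 - 24829)/(25867 + 48597))) = (-106 + (-61)² + 40*(-61))/(((-1955 - 24829)/(25867 + 48597))) = (-106 + 3721 - 2440)/((-26784/74464)) = 1175/((-26784*1/74464)) = 1175/(-837/2327) = 1175*(-2327/837) = -2734225/837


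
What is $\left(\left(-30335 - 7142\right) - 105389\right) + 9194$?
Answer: $-133672$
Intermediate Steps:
$\left(\left(-30335 - 7142\right) - 105389\right) + 9194 = \left(-37477 - 105389\right) + 9194 = -142866 + 9194 = -133672$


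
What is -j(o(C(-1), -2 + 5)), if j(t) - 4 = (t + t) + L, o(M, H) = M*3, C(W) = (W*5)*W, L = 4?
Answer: -38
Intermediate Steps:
C(W) = 5*W² (C(W) = (5*W)*W = 5*W²)
o(M, H) = 3*M
j(t) = 8 + 2*t (j(t) = 4 + ((t + t) + 4) = 4 + (2*t + 4) = 4 + (4 + 2*t) = 8 + 2*t)
-j(o(C(-1), -2 + 5)) = -(8 + 2*(3*(5*(-1)²))) = -(8 + 2*(3*(5*1))) = -(8 + 2*(3*5)) = -(8 + 2*15) = -(8 + 30) = -1*38 = -38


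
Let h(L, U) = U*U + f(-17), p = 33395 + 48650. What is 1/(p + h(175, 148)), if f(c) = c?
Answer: 1/103932 ≈ 9.6217e-6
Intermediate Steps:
p = 82045
h(L, U) = -17 + U² (h(L, U) = U*U - 17 = U² - 17 = -17 + U²)
1/(p + h(175, 148)) = 1/(82045 + (-17 + 148²)) = 1/(82045 + (-17 + 21904)) = 1/(82045 + 21887) = 1/103932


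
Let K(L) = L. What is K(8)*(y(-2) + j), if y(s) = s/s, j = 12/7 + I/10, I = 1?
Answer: 788/35 ≈ 22.514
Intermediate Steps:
j = 127/70 (j = 12/7 + 1/10 = 12*(⅐) + 1*(⅒) = 12/7 + ⅒ = 127/70 ≈ 1.8143)
y(s) = 1
K(8)*(y(-2) + j) = 8*(1 + 127/70) = 8*(197/70) = 788/35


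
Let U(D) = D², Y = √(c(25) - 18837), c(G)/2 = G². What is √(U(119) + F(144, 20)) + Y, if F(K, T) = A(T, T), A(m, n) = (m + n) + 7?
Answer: 8*√222 + I*√17587 ≈ 119.2 + 132.62*I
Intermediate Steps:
c(G) = 2*G²
A(m, n) = 7 + m + n
Y = I*√17587 (Y = √(2*25² - 18837) = √(2*625 - 18837) = √(1250 - 18837) = √(-17587) = I*√17587 ≈ 132.62*I)
F(K, T) = 7 + 2*T (F(K, T) = 7 + T + T = 7 + 2*T)
√(U(119) + F(144, 20)) + Y = √(119² + (7 + 2*20)) + I*√17587 = √(14161 + (7 + 40)) + I*√17587 = √(14161 + 47) + I*√17587 = √14208 + I*√17587 = 8*√222 + I*√17587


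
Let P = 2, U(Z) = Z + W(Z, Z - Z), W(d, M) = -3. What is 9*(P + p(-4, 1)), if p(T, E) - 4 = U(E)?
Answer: 36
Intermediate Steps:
U(Z) = -3 + Z (U(Z) = Z - 3 = -3 + Z)
p(T, E) = 1 + E (p(T, E) = 4 + (-3 + E) = 1 + E)
9*(P + p(-4, 1)) = 9*(2 + (1 + 1)) = 9*(2 + 2) = 9*4 = 36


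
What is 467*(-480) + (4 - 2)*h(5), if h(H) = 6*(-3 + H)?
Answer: -224136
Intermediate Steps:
h(H) = -18 + 6*H
467*(-480) + (4 - 2)*h(5) = 467*(-480) + (4 - 2)*(-18 + 6*5) = -224160 + 2*(-18 + 30) = -224160 + 2*12 = -224160 + 24 = -224136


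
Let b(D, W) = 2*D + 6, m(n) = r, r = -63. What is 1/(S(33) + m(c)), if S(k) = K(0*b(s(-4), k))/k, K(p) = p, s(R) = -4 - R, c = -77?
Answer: -1/63 ≈ -0.015873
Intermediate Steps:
m(n) = -63
b(D, W) = 6 + 2*D
S(k) = 0 (S(k) = (0*(6 + 2*(-4 - 1*(-4))))/k = (0*(6 + 2*(-4 + 4)))/k = (0*(6 + 2*0))/k = (0*(6 + 0))/k = (0*6)/k = 0/k = 0)
1/(S(33) + m(c)) = 1/(0 - 63) = 1/(-63) = -1/63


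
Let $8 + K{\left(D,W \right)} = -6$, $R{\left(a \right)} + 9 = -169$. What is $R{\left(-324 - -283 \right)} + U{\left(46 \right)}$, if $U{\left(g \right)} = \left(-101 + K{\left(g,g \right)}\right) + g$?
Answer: $-247$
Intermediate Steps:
$R{\left(a \right)} = -178$ ($R{\left(a \right)} = -9 - 169 = -178$)
$K{\left(D,W \right)} = -14$ ($K{\left(D,W \right)} = -8 - 6 = -14$)
$U{\left(g \right)} = -115 + g$ ($U{\left(g \right)} = \left(-101 - 14\right) + g = -115 + g$)
$R{\left(-324 - -283 \right)} + U{\left(46 \right)} = -178 + \left(-115 + 46\right) = -178 - 69 = -247$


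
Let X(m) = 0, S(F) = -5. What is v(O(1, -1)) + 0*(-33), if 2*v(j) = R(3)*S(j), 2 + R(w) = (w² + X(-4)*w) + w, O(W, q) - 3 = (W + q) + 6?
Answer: -25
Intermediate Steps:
O(W, q) = 9 + W + q (O(W, q) = 3 + ((W + q) + 6) = 3 + (6 + W + q) = 9 + W + q)
R(w) = -2 + w + w² (R(w) = -2 + ((w² + 0*w) + w) = -2 + ((w² + 0) + w) = -2 + (w² + w) = -2 + (w + w²) = -2 + w + w²)
v(j) = -25 (v(j) = ((-2 + 3 + 3²)*(-5))/2 = ((-2 + 3 + 9)*(-5))/2 = (10*(-5))/2 = (½)*(-50) = -25)
v(O(1, -1)) + 0*(-33) = -25 + 0*(-33) = -25 + 0 = -25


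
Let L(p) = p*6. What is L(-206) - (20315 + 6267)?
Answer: -27818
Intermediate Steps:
L(p) = 6*p
L(-206) - (20315 + 6267) = 6*(-206) - (20315 + 6267) = -1236 - 1*26582 = -1236 - 26582 = -27818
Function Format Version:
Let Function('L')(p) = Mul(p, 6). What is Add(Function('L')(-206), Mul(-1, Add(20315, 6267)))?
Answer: -27818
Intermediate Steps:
Function('L')(p) = Mul(6, p)
Add(Function('L')(-206), Mul(-1, Add(20315, 6267))) = Add(Mul(6, -206), Mul(-1, Add(20315, 6267))) = Add(-1236, Mul(-1, 26582)) = Add(-1236, -26582) = -27818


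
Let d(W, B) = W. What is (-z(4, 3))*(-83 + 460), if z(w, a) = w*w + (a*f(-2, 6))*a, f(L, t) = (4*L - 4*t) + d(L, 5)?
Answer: 109330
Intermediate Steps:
f(L, t) = -4*t + 5*L (f(L, t) = (4*L - 4*t) + L = (-4*t + 4*L) + L = -4*t + 5*L)
z(w, a) = w² - 34*a² (z(w, a) = w*w + (a*(-4*6 + 5*(-2)))*a = w² + (a*(-24 - 10))*a = w² + (a*(-34))*a = w² + (-34*a)*a = w² - 34*a²)
(-z(4, 3))*(-83 + 460) = (-(4² - 34*3²))*(-83 + 460) = -(16 - 34*9)*377 = -(16 - 306)*377 = -1*(-290)*377 = 290*377 = 109330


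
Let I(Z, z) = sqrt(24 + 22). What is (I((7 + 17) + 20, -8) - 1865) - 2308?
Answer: -4173 + sqrt(46) ≈ -4166.2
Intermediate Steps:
I(Z, z) = sqrt(46)
(I((7 + 17) + 20, -8) - 1865) - 2308 = (sqrt(46) - 1865) - 2308 = (-1865 + sqrt(46)) - 2308 = -4173 + sqrt(46)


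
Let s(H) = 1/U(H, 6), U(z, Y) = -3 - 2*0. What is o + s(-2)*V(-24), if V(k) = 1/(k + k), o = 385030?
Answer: 55444321/144 ≈ 3.8503e+5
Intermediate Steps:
V(k) = 1/(2*k)
U(z, Y) = -3 (U(z, Y) = -3 + 0 = -3)
s(H) = -1/3 (s(H) = 1/(-3) = -1/3)
o + s(-2)*V(-24) = 385030 - 1/(6*(-24)) = 385030 - (-1)/(6*24) = 385030 - 1/3*(-1/48) = 385030 + 1/144 = 55444321/144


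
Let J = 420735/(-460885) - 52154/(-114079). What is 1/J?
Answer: -10515459983/4792006355 ≈ -2.1944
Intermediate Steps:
J = -4792006355/10515459983 (J = 420735*(-1/460885) - 52154*(-1/114079) = -84147/92177 + 52154/114079 = -4792006355/10515459983 ≈ -0.45571)
1/J = 1/(-4792006355/10515459983) = -10515459983/4792006355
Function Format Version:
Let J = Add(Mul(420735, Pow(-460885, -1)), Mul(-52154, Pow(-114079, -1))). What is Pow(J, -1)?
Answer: Rational(-10515459983, 4792006355) ≈ -2.1944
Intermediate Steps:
J = Rational(-4792006355, 10515459983) (J = Add(Mul(420735, Rational(-1, 460885)), Mul(-52154, Rational(-1, 114079))) = Add(Rational(-84147, 92177), Rational(52154, 114079)) = Rational(-4792006355, 10515459983) ≈ -0.45571)
Pow(J, -1) = Pow(Rational(-4792006355, 10515459983), -1) = Rational(-10515459983, 4792006355)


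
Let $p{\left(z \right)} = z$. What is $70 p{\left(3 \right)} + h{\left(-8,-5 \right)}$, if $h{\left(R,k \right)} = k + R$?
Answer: $197$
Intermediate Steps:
$h{\left(R,k \right)} = R + k$
$70 p{\left(3 \right)} + h{\left(-8,-5 \right)} = 70 \cdot 3 - 13 = 210 - 13 = 197$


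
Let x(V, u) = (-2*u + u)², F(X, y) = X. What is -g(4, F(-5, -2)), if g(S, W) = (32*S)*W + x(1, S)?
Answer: 624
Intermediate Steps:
x(V, u) = u² (x(V, u) = (-u)² = u²)
g(S, W) = S² + 32*S*W (g(S, W) = (32*S)*W + S² = 32*S*W + S² = S² + 32*S*W)
-g(4, F(-5, -2)) = -4*(4 + 32*(-5)) = -4*(4 - 160) = -4*(-156) = -1*(-624) = 624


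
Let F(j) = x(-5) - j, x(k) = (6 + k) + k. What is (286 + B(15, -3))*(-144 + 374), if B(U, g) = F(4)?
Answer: 63940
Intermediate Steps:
x(k) = 6 + 2*k
F(j) = -4 - j (F(j) = (6 + 2*(-5)) - j = (6 - 10) - j = -4 - j)
B(U, g) = -8 (B(U, g) = -4 - 1*4 = -4 - 4 = -8)
(286 + B(15, -3))*(-144 + 374) = (286 - 8)*(-144 + 374) = 278*230 = 63940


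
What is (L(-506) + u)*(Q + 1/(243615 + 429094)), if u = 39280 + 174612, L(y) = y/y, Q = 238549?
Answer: 320787644424758/6287 ≈ 5.1024e+10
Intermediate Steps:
L(y) = 1
u = 213892
(L(-506) + u)*(Q + 1/(243615 + 429094)) = (1 + 213892)*(238549 + 1/(243615 + 429094)) = 213893*(238549 + 1/672709) = 213893*(160474059242/672709) = 320787644424758/6287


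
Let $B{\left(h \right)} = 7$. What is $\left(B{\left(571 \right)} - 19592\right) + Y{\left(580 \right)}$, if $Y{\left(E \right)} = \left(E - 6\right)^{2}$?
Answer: $309891$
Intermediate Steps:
$Y{\left(E \right)} = \left(-6 + E\right)^{2}$
$\left(B{\left(571 \right)} - 19592\right) + Y{\left(580 \right)} = \left(7 - 19592\right) + \left(-6 + 580\right)^{2} = -19585 + 574^{2} = -19585 + 329476 = 309891$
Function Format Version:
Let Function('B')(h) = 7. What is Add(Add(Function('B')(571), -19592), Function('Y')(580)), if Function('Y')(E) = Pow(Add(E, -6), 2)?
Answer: 309891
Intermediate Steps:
Function('Y')(E) = Pow(Add(-6, E), 2)
Add(Add(Function('B')(571), -19592), Function('Y')(580)) = Add(Add(7, -19592), Pow(Add(-6, 580), 2)) = Add(-19585, Pow(574, 2)) = Add(-19585, 329476) = 309891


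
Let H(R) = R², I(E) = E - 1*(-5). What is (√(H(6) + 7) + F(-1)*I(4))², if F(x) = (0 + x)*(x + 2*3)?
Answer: (45 - √43)² ≈ 1477.8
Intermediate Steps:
I(E) = 5 + E (I(E) = E + 5 = 5 + E)
F(x) = x*(6 + x) (F(x) = x*(x + 6) = x*(6 + x))
(√(H(6) + 7) + F(-1)*I(4))² = (√(6² + 7) + (-(6 - 1))*(5 + 4))² = (√(36 + 7) - 1*5*9)² = (√43 - 5*9)² = (√43 - 45)² = (-45 + √43)²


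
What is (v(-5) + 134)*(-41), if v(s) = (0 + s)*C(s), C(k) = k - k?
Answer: -5494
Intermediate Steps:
C(k) = 0
v(s) = 0 (v(s) = (0 + s)*0 = s*0 = 0)
(v(-5) + 134)*(-41) = (0 + 134)*(-41) = 134*(-41) = -5494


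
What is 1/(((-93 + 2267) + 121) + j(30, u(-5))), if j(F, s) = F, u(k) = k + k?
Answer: 1/2325 ≈ 0.00043011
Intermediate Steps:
u(k) = 2*k
1/(((-93 + 2267) + 121) + j(30, u(-5))) = 1/(((-93 + 2267) + 121) + 30) = 1/((2174 + 121) + 30) = 1/(2295 + 30) = 1/2325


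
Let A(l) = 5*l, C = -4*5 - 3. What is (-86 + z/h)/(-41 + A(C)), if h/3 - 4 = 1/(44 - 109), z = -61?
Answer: 70787/121212 ≈ 0.58399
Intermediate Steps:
h = 777/65 (h = 12 + 3/(44 - 109) = 12 + 3/(-65) = 12 + 3*(-1/65) = 12 - 3/65 = 777/65 ≈ 11.954)
C = -23 (C = -20 - 3 = -23)
(-86 + z/h)/(-41 + A(C)) = (-86 - 61/777/65)/(-41 + 5*(-23)) = (-86 - 61*65/777)/(-41 - 115) = (-86 - 3965/777)/(-156) = -1/156*(-70787/777) = 70787/121212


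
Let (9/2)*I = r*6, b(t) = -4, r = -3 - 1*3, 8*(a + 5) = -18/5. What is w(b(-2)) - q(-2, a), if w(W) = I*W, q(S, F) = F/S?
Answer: 1171/40 ≈ 29.275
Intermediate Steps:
a = -109/20 (a = -5 + (-18/5)/8 = -5 + (-18*1/5)/8 = -5 + (1/8)*(-18/5) = -5 - 9/20 = -109/20 ≈ -5.4500)
r = -6 (r = -3 - 3 = -6)
I = -8 (I = 2*(-6*6)/9 = (2/9)*(-36) = -8)
w(W) = -8*W
w(b(-2)) - q(-2, a) = -8*(-4) - (-109)/(20*(-2)) = 32 - (-109)*(-1)/(20*2) = 32 - 1*109/40 = 32 - 109/40 = 1171/40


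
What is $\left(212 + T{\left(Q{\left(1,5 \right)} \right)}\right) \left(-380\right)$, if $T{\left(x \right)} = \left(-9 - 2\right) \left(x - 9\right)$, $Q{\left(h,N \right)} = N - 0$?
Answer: $-97280$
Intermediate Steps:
$Q{\left(h,N \right)} = N$ ($Q{\left(h,N \right)} = N + 0 = N$)
$T{\left(x \right)} = 99 - 11 x$ ($T{\left(x \right)} = - 11 \left(-9 + x\right) = 99 - 11 x$)
$\left(212 + T{\left(Q{\left(1,5 \right)} \right)}\right) \left(-380\right) = \left(212 + \left(99 - 55\right)\right) \left(-380\right) = \left(212 + 44\right) \left(-380\right) = 256 \left(-380\right) = -97280$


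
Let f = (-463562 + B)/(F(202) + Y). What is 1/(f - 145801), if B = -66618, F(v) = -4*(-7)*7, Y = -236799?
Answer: -236603/34496423823 ≈ -6.8588e-6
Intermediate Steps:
F(v) = 196 (F(v) = 28*7 = 196)
f = 530180/236603 (f = (-463562 - 66618)/(196 - 236799) = -530180/(-236603) = -530180*(-1/236603) = 530180/236603 ≈ 2.2408)
1/(f - 145801) = 1/(530180/236603 - 145801) = 1/(-34496423823/236603) = -236603/34496423823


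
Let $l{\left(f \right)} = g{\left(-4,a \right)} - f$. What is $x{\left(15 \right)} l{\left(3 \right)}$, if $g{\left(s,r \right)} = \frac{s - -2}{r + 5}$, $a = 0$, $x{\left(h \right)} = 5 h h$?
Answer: $-3825$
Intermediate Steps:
$x{\left(h \right)} = 5 h^{2}$
$g{\left(s,r \right)} = \frac{2 + s}{5 + r}$ ($g{\left(s,r \right)} = \frac{s + 2}{5 + r} = \frac{2 + s}{5 + r}$)
$l{\left(f \right)} = - \frac{2}{5} - f$ ($l{\left(f \right)} = \frac{2 - 4}{5 + 0} - f = \frac{1}{5} \left(-2\right) - f = - \frac{2}{5} - f$)
$x{\left(15 \right)} l{\left(3 \right)} = 5 \cdot 15^{2} \left(- \frac{2}{5} - 3\right) = 5 \cdot 225 \left(- \frac{2}{5} - 3\right) = 1125 \left(- \frac{17}{5}\right) = -3825$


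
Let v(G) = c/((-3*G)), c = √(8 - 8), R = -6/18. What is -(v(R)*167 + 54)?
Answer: -54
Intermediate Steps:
R = -⅓ (R = -6*1/18 = -⅓ ≈ -0.33333)
c = 0 (c = √0 = 0)
v(G) = 0 (v(G) = 0/((-3*G)) = 0*(-1/(3*G)) = 0)
-(v(R)*167 + 54) = -(0*167 + 54) = -(0 + 54) = -1*54 = -54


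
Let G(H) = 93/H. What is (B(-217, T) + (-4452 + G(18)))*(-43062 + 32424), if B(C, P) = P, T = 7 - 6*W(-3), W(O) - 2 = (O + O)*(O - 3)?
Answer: 49656411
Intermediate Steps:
W(O) = 2 + 2*O*(-3 + O) (W(O) = 2 + (O + O)*(O - 3) = 2 + (2*O)*(-3 + O) = 2 + 2*O*(-3 + O))
T = -221 (T = 7 - 6*(2 - 6*(-3) + 2*(-3)²) = 7 - 6*(2 + 18 + 2*9) = 7 - 6*(2 + 18 + 18) = 7 - 6*38 = 7 - 228 = -221)
(B(-217, T) + (-4452 + G(18)))*(-43062 + 32424) = (-221 + (-4452 + 93/18))*(-43062 + 32424) = (-221 + (-4452 + 93*(1/18)))*(-10638) = (-221 + (-4452 + 31/6))*(-10638) = (-221 - 26681/6)*(-10638) = -28007/6*(-10638) = 49656411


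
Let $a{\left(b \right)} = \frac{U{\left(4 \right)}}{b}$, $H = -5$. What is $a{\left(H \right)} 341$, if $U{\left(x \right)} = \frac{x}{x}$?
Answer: $- \frac{341}{5} \approx -68.2$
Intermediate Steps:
$U{\left(x \right)} = 1$
$a{\left(b \right)} = \frac{1}{b}$ ($a{\left(b \right)} = 1 \frac{1}{b} = \frac{1}{b}$)
$a{\left(H \right)} 341 = \frac{1}{-5} \cdot 341 = \left(- \frac{1}{5}\right) 341 = - \frac{341}{5}$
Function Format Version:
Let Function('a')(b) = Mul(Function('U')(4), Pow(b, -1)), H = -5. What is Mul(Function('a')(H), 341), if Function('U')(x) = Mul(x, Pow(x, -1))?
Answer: Rational(-341, 5) ≈ -68.200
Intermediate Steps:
Function('U')(x) = 1
Function('a')(b) = Pow(b, -1) (Function('a')(b) = Mul(1, Pow(b, -1)) = Pow(b, -1))
Mul(Function('a')(H), 341) = Mul(Pow(-5, -1), 341) = Mul(Rational(-1, 5), 341) = Rational(-341, 5)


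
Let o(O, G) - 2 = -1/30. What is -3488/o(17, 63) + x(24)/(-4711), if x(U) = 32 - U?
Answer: -492959512/277949 ≈ -1773.6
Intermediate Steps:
o(O, G) = 59/30 (o(O, G) = 2 - 1/30 = 59/30)
-3488/o(17, 63) + x(24)/(-4711) = -3488/59/30 + (32 - 1*24)/(-4711) = -3488*30/59 + (32 - 24)*(-1/4711) = -104640/59 + 8*(-1/4711) = -104640/59 - 8/4711 = -492959512/277949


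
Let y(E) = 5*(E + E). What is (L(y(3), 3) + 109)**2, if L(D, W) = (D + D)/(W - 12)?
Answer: 94249/9 ≈ 10472.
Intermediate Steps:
y(E) = 10*E (y(E) = 5*(2*E) = 10*E)
L(D, W) = 2*D/(-12 + W) (L(D, W) = (2*D)/(-12 + W) = 2*D/(-12 + W))
(L(y(3), 3) + 109)**2 = (2*(10*3)/(-12 + 3) + 109)**2 = (2*30/(-9) + 109)**2 = (2*30*(-1/9) + 109)**2 = (-20/3 + 109)**2 = (307/3)**2 = 94249/9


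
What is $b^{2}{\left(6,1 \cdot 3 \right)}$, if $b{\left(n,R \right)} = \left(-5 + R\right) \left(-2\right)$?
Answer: $16$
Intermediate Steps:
$b{\left(n,R \right)} = 10 - 2 R$
$b^{2}{\left(6,1 \cdot 3 \right)} = \left(10 - 2 \cdot 1 \cdot 3\right)^{2} = \left(10 - 6\right)^{2} = 4^{2} = 16$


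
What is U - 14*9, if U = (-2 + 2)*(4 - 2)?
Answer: -126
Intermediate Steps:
U = 0 (U = 0*2 = 0)
U - 14*9 = 0 - 14*9 = 0 - 126 = -126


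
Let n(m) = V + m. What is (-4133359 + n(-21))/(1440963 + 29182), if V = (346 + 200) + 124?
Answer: -826542/294029 ≈ -2.8111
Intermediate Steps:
V = 670 (V = 546 + 124 = 670)
n(m) = 670 + m
(-4133359 + n(-21))/(1440963 + 29182) = (-4133359 + (670 - 21))/(1440963 + 29182) = (-4133359 + 649)/1470145 = -4132710*1/1470145 = -826542/294029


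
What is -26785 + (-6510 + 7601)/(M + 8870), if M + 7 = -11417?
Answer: -68409981/2554 ≈ -26785.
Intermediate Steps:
M = -11424 (M = -7 - 11417 = -11424)
-26785 + (-6510 + 7601)/(M + 8870) = -26785 + (-6510 + 7601)/(-11424 + 8870) = -26785 + 1091/(-2554) = -26785 + 1091*(-1/2554) = -26785 - 1091/2554 = -68409981/2554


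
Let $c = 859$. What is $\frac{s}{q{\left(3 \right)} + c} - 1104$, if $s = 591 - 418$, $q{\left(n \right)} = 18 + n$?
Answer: $- \frac{971347}{880} \approx -1103.8$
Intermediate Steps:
$s = 173$ ($s = 591 - 418 = 173$)
$\frac{s}{q{\left(3 \right)} + c} - 1104 = \frac{173}{\left(18 + 3\right) + 859} - 1104 = \frac{173}{21 + 859} - 1104 = \frac{173}{880} - 1104 = - \frac{971347}{880}$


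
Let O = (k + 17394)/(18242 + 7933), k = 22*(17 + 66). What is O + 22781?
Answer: 119262379/5235 ≈ 22782.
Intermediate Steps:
k = 1826 (k = 22*83 = 1826)
O = 3844/5235 (O = (1826 + 17394)/(18242 + 7933) = 19220/26175 = 19220*(1/26175) = 3844/5235 ≈ 0.73429)
O + 22781 = 3844/5235 + 22781 = 119262379/5235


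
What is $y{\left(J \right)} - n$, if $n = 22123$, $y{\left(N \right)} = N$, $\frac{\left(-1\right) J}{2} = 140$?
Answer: $-22403$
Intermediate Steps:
$J = -280$ ($J = \left(-2\right) 140 = -280$)
$y{\left(J \right)} - n = -280 - 22123 = -22403$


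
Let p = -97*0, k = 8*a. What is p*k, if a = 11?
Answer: 0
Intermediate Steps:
k = 88 (k = 8*11 = 88)
p = 0
p*k = 0*88 = 0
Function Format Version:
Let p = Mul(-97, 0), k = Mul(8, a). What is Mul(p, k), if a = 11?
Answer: 0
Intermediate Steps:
k = 88 (k = Mul(8, 11) = 88)
p = 0
Mul(p, k) = Mul(0, 88) = 0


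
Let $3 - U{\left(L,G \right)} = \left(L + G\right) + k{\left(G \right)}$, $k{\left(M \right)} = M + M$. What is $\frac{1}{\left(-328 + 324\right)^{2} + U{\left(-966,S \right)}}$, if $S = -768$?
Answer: $\frac{1}{3289} \approx 0.00030404$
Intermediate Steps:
$k{\left(M \right)} = 2 M$
$U{\left(L,G \right)} = 3 - L - 3 G$ ($U{\left(L,G \right)} = 3 - \left(\left(L + G\right) + 2 G\right) = 3 - \left(\left(G + L\right) + 2 G\right) = 3 - \left(L + 3 G\right) = 3 - L - 3 G$)
$\frac{1}{\left(-328 + 324\right)^{2} + U{\left(-966,S \right)}} = \frac{1}{\left(-328 + 324\right)^{2} - -3273} = \frac{1}{\left(-4\right)^{2} + \left(3 + 966 + 2304\right)} = \frac{1}{16 + 3273} = \frac{1}{3289}$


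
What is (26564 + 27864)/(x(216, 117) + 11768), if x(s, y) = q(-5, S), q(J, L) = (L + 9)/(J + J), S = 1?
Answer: 54428/11767 ≈ 4.6255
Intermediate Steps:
q(J, L) = (9 + L)/(2*J) (q(J, L) = (9 + L)/((2*J)) = (9 + L)*(1/(2*J)) = (9 + L)/(2*J))
x(s, y) = -1 (x(s, y) = (1/2)*(9 + 1)/(-5) = (1/2)*(-1/5)*10 = -1)
(26564 + 27864)/(x(216, 117) + 11768) = (26564 + 27864)/(-1 + 11768) = 54428/11767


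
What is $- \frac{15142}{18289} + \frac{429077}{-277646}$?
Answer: $- \frac{12051504985}{5077867694} \approx -2.3733$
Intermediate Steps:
$- \frac{15142}{18289} + \frac{429077}{-277646} = \left(-15142\right) \frac{1}{18289} + 429077 \left(- \frac{1}{277646}\right) = - \frac{15142}{18289} - \frac{429077}{277646} = - \frac{12051504985}{5077867694}$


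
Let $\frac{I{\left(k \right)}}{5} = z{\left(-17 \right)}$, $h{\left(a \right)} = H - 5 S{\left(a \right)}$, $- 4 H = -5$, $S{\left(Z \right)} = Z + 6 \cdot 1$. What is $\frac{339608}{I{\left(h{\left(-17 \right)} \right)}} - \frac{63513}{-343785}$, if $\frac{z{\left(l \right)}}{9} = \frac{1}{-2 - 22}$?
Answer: $- \frac{62267742503}{343785} \approx -1.8112 \cdot 10^{5}$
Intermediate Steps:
$S{\left(Z \right)} = 6 + Z$ ($S{\left(Z \right)} = Z + 6 = 6 + Z$)
$H = \frac{5}{4}$ ($H = \left(- \frac{1}{4}\right) \left(-5\right) = \frac{5}{4} \approx 1.25$)
$h{\left(a \right)} = - \frac{115}{4} - 5 a$ ($h{\left(a \right)} = \frac{5}{4} - 5 \left(6 + a\right) = \frac{5}{4} - \left(30 + 5 a\right) = - \frac{115}{4} - 5 a$)
$z{\left(l \right)} = - \frac{3}{8}$ ($z{\left(l \right)} = \frac{9}{-2 - 22} = \frac{9}{-24} = 9 \left(- \frac{1}{24}\right) = - \frac{3}{8}$)
$I{\left(k \right)} = - \frac{15}{8}$ ($I{\left(k \right)} = 5 \left(- \frac{3}{8}\right) = - \frac{15}{8}$)
$\frac{339608}{I{\left(h{\left(-17 \right)} \right)}} - \frac{63513}{-343785} = \frac{339608}{- \frac{15}{8}} - \frac{63513}{-343785} = 339608 \left(- \frac{8}{15}\right) - - \frac{21171}{114595} = - \frac{2716864}{15} + \frac{21171}{114595} = - \frac{62267742503}{343785}$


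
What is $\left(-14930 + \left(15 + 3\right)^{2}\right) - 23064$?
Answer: $-37670$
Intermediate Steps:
$\left(-14930 + \left(15 + 3\right)^{2}\right) - 23064 = \left(-14930 + 18^{2}\right) - 23064 = \left(-14930 + 324\right) - 23064 = -14606 - 23064 = -37670$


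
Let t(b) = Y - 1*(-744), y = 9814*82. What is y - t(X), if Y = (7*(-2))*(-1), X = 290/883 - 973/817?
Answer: 803990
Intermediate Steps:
X = -622229/721411 (X = 290*(1/883) - 973*1/817 = 290/883 - 973/817 = -622229/721411 ≈ -0.86252)
Y = 14 (Y = -14*(-1) = 14)
y = 804748
t(b) = 758 (t(b) = 14 - 1*(-744) = 14 + 744 = 758)
y - t(X) = 804748 - 1*758 = 804748 - 758 = 803990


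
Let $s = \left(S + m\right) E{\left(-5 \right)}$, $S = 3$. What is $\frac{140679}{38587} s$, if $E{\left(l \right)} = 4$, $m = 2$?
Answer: $\frac{2813580}{38587} \approx 72.915$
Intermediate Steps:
$s = 20$ ($s = \left(3 + 2\right) 4 = 5 \cdot 4 = 20$)
$\frac{140679}{38587} s = \frac{140679}{38587} \cdot 20 = \frac{2813580}{38587}$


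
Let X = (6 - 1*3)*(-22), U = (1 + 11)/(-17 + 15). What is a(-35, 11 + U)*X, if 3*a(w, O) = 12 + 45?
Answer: -1254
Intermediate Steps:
U = -6 (U = 12/(-2) = 12*(-1/2) = -6)
a(w, O) = 19 (a(w, O) = (12 + 45)/3 = (1/3)*57 = 19)
X = -66 (X = (6 - 3)*(-22) = 3*(-22) = -66)
a(-35, 11 + U)*X = 19*(-66) = -1254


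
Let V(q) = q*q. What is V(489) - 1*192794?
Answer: 46327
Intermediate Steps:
V(q) = q**2
V(489) - 1*192794 = 489**2 - 1*192794 = 239121 - 192794 = 46327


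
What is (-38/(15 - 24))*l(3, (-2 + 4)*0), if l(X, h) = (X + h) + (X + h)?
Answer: 76/3 ≈ 25.333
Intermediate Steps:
l(X, h) = 2*X + 2*h
(-38/(15 - 24))*l(3, (-2 + 4)*0) = (-38/(15 - 24))*(2*3 + 2*((-2 + 4)*0)) = (-38/(-9))*(6 + 2*(2*0)) = (-1/9*(-38))*(6 + 2*0) = 38*(6 + 0)/9 = (38/9)*6 = 76/3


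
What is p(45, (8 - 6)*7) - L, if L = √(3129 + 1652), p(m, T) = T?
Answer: 14 - √4781 ≈ -55.145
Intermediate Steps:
L = √4781 ≈ 69.145
p(45, (8 - 6)*7) - L = (8 - 6)*7 - √4781 = 2*7 - √4781 = 14 - √4781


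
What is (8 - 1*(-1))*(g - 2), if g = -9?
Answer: -99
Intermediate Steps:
(8 - 1*(-1))*(g - 2) = (8 - 1*(-1))*(-9 - 2) = (8 + 1)*(-11) = 9*(-11) = -99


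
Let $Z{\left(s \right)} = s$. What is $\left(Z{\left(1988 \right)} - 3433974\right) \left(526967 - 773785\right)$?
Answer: $847075920548$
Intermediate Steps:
$\left(Z{\left(1988 \right)} - 3433974\right) \left(526967 - 773785\right) = \left(1988 - 3433974\right) \left(526967 - 773785\right) = \left(-3431986\right) \left(-246818\right) = 847075920548$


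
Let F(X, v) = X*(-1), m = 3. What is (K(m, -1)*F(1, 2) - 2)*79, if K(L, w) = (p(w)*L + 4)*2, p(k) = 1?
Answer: -1264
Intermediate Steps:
F(X, v) = -X
K(L, w) = 8 + 2*L (K(L, w) = (1*L + 4)*2 = (L + 4)*2 = (4 + L)*2 = 8 + 2*L)
(K(m, -1)*F(1, 2) - 2)*79 = ((8 + 2*3)*(-1*1) - 2)*79 = ((8 + 6)*(-1) - 2)*79 = (14*(-1) - 2)*79 = (-14 - 2)*79 = -16*79 = -1264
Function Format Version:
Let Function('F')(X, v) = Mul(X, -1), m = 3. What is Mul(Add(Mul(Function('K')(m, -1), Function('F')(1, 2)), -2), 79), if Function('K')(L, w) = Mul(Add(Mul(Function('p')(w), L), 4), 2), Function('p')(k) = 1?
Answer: -1264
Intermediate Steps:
Function('F')(X, v) = Mul(-1, X)
Function('K')(L, w) = Add(8, Mul(2, L)) (Function('K')(L, w) = Mul(Add(Mul(1, L), 4), 2) = Mul(Add(L, 4), 2) = Mul(Add(4, L), 2) = Add(8, Mul(2, L)))
Mul(Add(Mul(Function('K')(m, -1), Function('F')(1, 2)), -2), 79) = Mul(Add(Mul(Add(8, Mul(2, 3)), Mul(-1, 1)), -2), 79) = Mul(Add(Mul(Add(8, 6), -1), -2), 79) = Mul(Add(Mul(14, -1), -2), 79) = Mul(Add(-14, -2), 79) = Mul(-16, 79) = -1264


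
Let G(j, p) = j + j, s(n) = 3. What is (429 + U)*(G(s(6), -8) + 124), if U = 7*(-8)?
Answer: 48490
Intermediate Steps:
G(j, p) = 2*j
U = -56
(429 + U)*(G(s(6), -8) + 124) = (429 - 56)*(2*3 + 124) = 373*(6 + 124) = 373*130 = 48490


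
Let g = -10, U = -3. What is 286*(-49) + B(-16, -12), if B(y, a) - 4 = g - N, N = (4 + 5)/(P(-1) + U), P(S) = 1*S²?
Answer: -28031/2 ≈ -14016.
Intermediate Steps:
P(S) = S²
N = -9/2 (N = (4 + 5)/((-1)² - 3) = 9/(1 - 3) = 9/(-2) = 9*(-½) = -9/2 ≈ -4.5000)
B(y, a) = -3/2 (B(y, a) = 4 + (-10 - 1*(-9/2)) = 4 + (-10 + 9/2) = 4 - 11/2 = -3/2)
286*(-49) + B(-16, -12) = 286*(-49) - 3/2 = -14014 - 3/2 = -28031/2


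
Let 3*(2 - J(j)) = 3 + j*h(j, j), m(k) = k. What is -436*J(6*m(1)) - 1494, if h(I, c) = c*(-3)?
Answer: -17626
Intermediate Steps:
h(I, c) = -3*c
J(j) = 1 + j**2 (J(j) = 2 - (3 + j*(-3*j))/3 = 2 - (3 - 3*j**2)/3 = 2 + (-1 + j**2) = 1 + j**2)
-436*J(6*m(1)) - 1494 = -436*(1 + (6*1)**2) - 1494 = -436*(1 + 6**2) - 1494 = -436*(1 + 36) - 1494 = -436*37 - 1494 = -16132 - 1494 = -17626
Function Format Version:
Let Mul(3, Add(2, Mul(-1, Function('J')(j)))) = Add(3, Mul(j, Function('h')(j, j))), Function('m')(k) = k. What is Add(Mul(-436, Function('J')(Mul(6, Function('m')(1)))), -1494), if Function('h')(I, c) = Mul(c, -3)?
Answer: -17626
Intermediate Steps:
Function('h')(I, c) = Mul(-3, c)
Function('J')(j) = Add(1, Pow(j, 2)) (Function('J')(j) = Add(2, Mul(Rational(-1, 3), Add(3, Mul(j, Mul(-3, j))))) = Add(2, Mul(Rational(-1, 3), Add(3, Mul(-3, Pow(j, 2))))) = Add(2, Add(-1, Pow(j, 2))) = Add(1, Pow(j, 2)))
Add(Mul(-436, Function('J')(Mul(6, Function('m')(1)))), -1494) = Add(Mul(-436, Add(1, Pow(Mul(6, 1), 2))), -1494) = Add(Mul(-436, Add(1, Pow(6, 2))), -1494) = Add(Mul(-436, Add(1, 36)), -1494) = Add(Mul(-436, 37), -1494) = Add(-16132, -1494) = -17626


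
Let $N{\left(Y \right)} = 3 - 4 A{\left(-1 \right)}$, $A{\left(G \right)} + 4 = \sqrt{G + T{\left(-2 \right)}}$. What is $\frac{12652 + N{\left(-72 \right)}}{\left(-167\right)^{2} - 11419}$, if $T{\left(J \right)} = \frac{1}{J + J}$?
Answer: $\frac{12671}{16470} - \frac{i \sqrt{5}}{8235} \approx 0.76934 - 0.00027153 i$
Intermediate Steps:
$T{\left(J \right)} = \frac{1}{2 J}$
$A{\left(G \right)} = -4 + \sqrt{- \frac{1}{4} + G}$ ($A{\left(G \right)} = -4 + \sqrt{G + \frac{1}{2 \left(-2\right)}} = -4 + \sqrt{G + \frac{1}{2} \left(- \frac{1}{2}\right)} = -4 + \sqrt{G - \frac{1}{4}} = -4 + \sqrt{- \frac{1}{4} + G}$)
$N{\left(Y \right)} = 19 - 2 i \sqrt{5}$ ($N{\left(Y \right)} = 3 - 4 \left(-4 + \frac{\sqrt{-1 + 4 \left(-1\right)}}{2}\right) = 3 - 4 \left(-4 + \frac{\sqrt{-1 - 4}}{2}\right) = 3 - 4 \left(-4 + \frac{\sqrt{-5}}{2}\right) = 3 - 4 \left(-4 + \frac{i \sqrt{5}}{2}\right) = 3 + \left(16 - 2 i \sqrt{5}\right) = 19 - 2 i \sqrt{5}$)
$\frac{12652 + N{\left(-72 \right)}}{\left(-167\right)^{2} - 11419} = \frac{12652 + \left(19 - 2 i \sqrt{5}\right)}{\left(-167\right)^{2} - 11419} = \frac{12671 - 2 i \sqrt{5}}{27889 - 11419} = \frac{12671 - 2 i \sqrt{5}}{16470} = \left(12671 - 2 i \sqrt{5}\right) \frac{1}{16470} = \frac{12671}{16470} - \frac{i \sqrt{5}}{8235}$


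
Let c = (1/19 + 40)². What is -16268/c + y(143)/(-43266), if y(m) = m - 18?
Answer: -254162705093/25056249186 ≈ -10.144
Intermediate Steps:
y(m) = -18 + m
c = 579121/361 (c = (1/19 + 40)² = (761/19)² = 579121/361 ≈ 1604.2)
-16268/c + y(143)/(-43266) = -16268/579121/361 + (-18 + 143)/(-43266) = -16268*361/579121 + 125*(-1/43266) = -5872748/579121 - 125/43266 = -254162705093/25056249186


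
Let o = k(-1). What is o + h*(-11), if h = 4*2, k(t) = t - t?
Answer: -88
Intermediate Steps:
k(t) = 0
o = 0
h = 8
o + h*(-11) = 0 + 8*(-11) = 0 - 88 = -88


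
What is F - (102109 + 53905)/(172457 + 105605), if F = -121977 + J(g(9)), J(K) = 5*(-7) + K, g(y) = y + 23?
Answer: -16959079387/139031 ≈ -1.2198e+5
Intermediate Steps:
g(y) = 23 + y
J(K) = -35 + K
F = -121980 (F = -121977 + (-35 + (23 + 9)) = -121977 + (-35 + 32) = -121977 - 3 = -121980)
F - (102109 + 53905)/(172457 + 105605) = -121980 - (102109 + 53905)/(172457 + 105605) = -121980 - 156014/278062 = -121980 - 1*78007/139031 = -121980 - 78007/139031 = -16959079387/139031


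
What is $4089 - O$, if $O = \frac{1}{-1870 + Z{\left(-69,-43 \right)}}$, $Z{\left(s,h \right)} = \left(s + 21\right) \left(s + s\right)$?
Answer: $\frac{19439105}{4754} \approx 4089.0$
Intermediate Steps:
$Z{\left(s,h \right)} = 2 s \left(21 + s\right)$ ($Z{\left(s,h \right)} = \left(21 + s\right) 2 s = 2 s \left(21 + s\right)$)
$O = \frac{1}{4754}$ ($O = \frac{1}{-1870 + 2 \left(-69\right) \left(21 - 69\right)} = \frac{1}{-1870 + 2 \left(-69\right) \left(-48\right)} = \frac{1}{-1870 + 6624} = \frac{1}{4754} \approx 0.00021035$)
$4089 - O = 4089 - \frac{1}{4754} = \frac{19439105}{4754}$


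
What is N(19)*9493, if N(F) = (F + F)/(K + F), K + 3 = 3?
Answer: 18986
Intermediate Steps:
K = 0 (K = -3 + 3 = 0)
N(F) = 2 (N(F) = (F + F)/(0 + F) = (2*F)/F = 2)
N(19)*9493 = 2*9493 = 18986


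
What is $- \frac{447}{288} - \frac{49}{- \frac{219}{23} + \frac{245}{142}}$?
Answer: $\frac{11569277}{2444448} \approx 4.7329$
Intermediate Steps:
$- \frac{447}{288} - \frac{49}{- \frac{219}{23} + \frac{245}{142}} = \left(-447\right) \frac{1}{288} - \frac{49}{\left(-219\right) \frac{1}{23} + 245 \cdot \frac{1}{142}} = - \frac{149}{96} - \frac{49}{- \frac{219}{23} + \frac{245}{142}} = - \frac{149}{96} - \frac{49}{- \frac{25463}{3266}} = - \frac{149}{96} - - \frac{160034}{25463} = - \frac{149}{96} + \frac{160034}{25463} = \frac{11569277}{2444448}$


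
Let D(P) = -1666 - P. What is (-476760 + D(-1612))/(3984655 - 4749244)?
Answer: 158938/254863 ≈ 0.62362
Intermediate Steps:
(-476760 + D(-1612))/(3984655 - 4749244) = (-476760 + (-1666 - 1*(-1612)))/(3984655 - 4749244) = (-476760 + (-1666 + 1612))/(-764589) = (-476760 - 54)*(-1/764589) = -476814*(-1/764589) = 158938/254863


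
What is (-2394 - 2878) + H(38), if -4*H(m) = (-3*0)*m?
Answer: -5272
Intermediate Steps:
H(m) = 0 (H(m) = -(-3*0)*m/4 = -0*m = -¼*0 = 0)
(-2394 - 2878) + H(38) = (-2394 - 2878) + 0 = -5272 + 0 = -5272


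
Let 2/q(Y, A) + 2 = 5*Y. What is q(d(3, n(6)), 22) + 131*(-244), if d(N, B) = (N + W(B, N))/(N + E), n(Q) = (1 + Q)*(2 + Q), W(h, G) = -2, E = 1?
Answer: -95900/3 ≈ -31967.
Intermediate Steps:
d(N, B) = (-2 + N)/(1 + N) (d(N, B) = (N - 2)/(N + 1) = (-2 + N)/(1 + N))
q(Y, A) = 2/(-2 + 5*Y)
q(d(3, n(6)), 22) + 131*(-244) = 2/(-2 + 5*((-2 + 3)/(1 + 3))) + 131*(-244) = 2/(-2 + 5*(1/4)) - 31964 = 2/(-2 + 5*((¼)*1)) - 31964 = 2/(-2 + 5*(¼)) - 31964 = 2/(-2 + 5/4) - 31964 = 2/(-¾) - 31964 = 2*(-4/3) - 31964 = -8/3 - 31964 = -95900/3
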